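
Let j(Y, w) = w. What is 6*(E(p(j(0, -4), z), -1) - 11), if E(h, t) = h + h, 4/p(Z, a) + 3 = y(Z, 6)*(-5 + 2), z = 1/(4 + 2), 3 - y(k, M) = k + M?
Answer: -74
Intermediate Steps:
y(k, M) = 3 - M - k (y(k, M) = 3 - (k + M) = 3 - (M + k) = 3 + (-M - k) = 3 - M - k)
z = ⅙ (z = 1/6 = ⅙ ≈ 0.16667)
p(Z, a) = 4/(6 + 3*Z) (p(Z, a) = 4/(-3 + (3 - 1*6 - Z)*(-5 + 2)) = 4/(-3 + (3 - 6 - Z)*(-3)) = 4/(-3 + (-3 - Z)*(-3)) = 4/(-3 + (9 + 3*Z)) = 4/(6 + 3*Z))
E(h, t) = 2*h
6*(E(p(j(0, -4), z), -1) - 11) = 6*(2*(4/(3*(2 - 4))) - 11) = 6*(2*((4/3)/(-2)) - 11) = 6*(2*((4/3)*(-½)) - 11) = 6*(2*(-⅔) - 11) = 6*(-4/3 - 11) = 6*(-37/3) = -74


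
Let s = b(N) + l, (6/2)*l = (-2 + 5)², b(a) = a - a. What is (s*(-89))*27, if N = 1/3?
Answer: -7209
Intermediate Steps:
N = ⅓ ≈ 0.33333
b(a) = 0
l = 3 (l = (-2 + 5)²/3 = (⅓)*3² = (⅓)*9 = 3)
s = 3 (s = 0 + 3 = 3)
(s*(-89))*27 = (3*(-89))*27 = -267*27 = -7209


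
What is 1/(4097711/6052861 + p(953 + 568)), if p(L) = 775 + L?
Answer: 6052861/13901466567 ≈ 0.00043541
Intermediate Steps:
1/(4097711/6052861 + p(953 + 568)) = 1/(4097711/6052861 + (775 + (953 + 568))) = 1/(4097711*(1/6052861) + (775 + 1521)) = 1/(4097711/6052861 + 2296) = 1/(13901466567/6052861) = 6052861/13901466567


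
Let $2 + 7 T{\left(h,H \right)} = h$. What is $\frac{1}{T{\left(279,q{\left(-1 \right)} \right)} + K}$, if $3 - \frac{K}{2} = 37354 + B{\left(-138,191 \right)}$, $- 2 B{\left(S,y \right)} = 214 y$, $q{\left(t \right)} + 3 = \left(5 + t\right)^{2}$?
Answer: $- \frac{7}{236519} \approx -2.9596 \cdot 10^{-5}$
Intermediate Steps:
$q{\left(t \right)} = -3 + \left(5 + t\right)^{2}$
$B{\left(S,y \right)} = - 107 y$ ($B{\left(S,y \right)} = - \frac{214 y}{2} = - 107 y$)
$K = -33828$ ($K = 6 - 2 \left(37354 - 20437\right) = 6 - 33834 = -33828$)
$T{\left(h,H \right)} = - \frac{2}{7} + \frac{h}{7}$
$\frac{1}{T{\left(279,q{\left(-1 \right)} \right)} + K} = \frac{1}{\left(- \frac{2}{7} + \frac{1}{7} \cdot 279\right) - 33828} = \frac{1}{\left(- \frac{2}{7} + \frac{279}{7}\right) - 33828} = \frac{1}{\frac{277}{7} - 33828} = \frac{1}{- \frac{236519}{7}} = - \frac{7}{236519}$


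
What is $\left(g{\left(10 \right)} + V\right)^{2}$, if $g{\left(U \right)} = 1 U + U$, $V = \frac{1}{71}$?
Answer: $\frac{2019241}{5041} \approx 400.56$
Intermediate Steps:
$V = \frac{1}{71} \approx 0.014085$
$g{\left(U \right)} = 2 U$ ($g{\left(U \right)} = U + U = 2 U$)
$\left(g{\left(10 \right)} + V\right)^{2} = \left(2 \cdot 10 + \frac{1}{71}\right)^{2} = \left(20 + \frac{1}{71}\right)^{2} = \left(\frac{1421}{71}\right)^{2} = \frac{2019241}{5041}$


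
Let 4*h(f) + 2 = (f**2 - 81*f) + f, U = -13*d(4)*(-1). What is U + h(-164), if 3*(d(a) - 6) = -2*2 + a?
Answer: 20163/2 ≈ 10082.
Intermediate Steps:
d(a) = 14/3 + a/3 (d(a) = 6 + (-2*2 + a)/3 = 6 + (-4 + a)/3 = 6 + (-4/3 + a/3) = 14/3 + a/3)
U = 78 (U = -13*(14/3 + (1/3)*4)*(-1) = -13*(14/3 + 4/3)*(-1) = -13*6*(-1) = -78*(-1) = 78)
h(f) = -1/2 - 20*f + f**2/4 (h(f) = -1/2 + ((f**2 - 81*f) + f)/4 = -1/2 + (f**2 - 80*f)/4 = -1/2 + (-20*f + f**2/4) = -1/2 - 20*f + f**2/4)
U + h(-164) = 78 + (-1/2 - 20*(-164) + (1/4)*(-164)**2) = 78 + (-1/2 + 3280 + (1/4)*26896) = 78 + (-1/2 + 3280 + 6724) = 78 + 20007/2 = 20163/2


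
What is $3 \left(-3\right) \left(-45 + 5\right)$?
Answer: $360$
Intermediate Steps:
$3 \left(-3\right) \left(-45 + 5\right) = \left(-9\right) \left(-40\right) = 360$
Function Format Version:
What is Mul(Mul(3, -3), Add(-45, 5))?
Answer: 360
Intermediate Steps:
Mul(Mul(3, -3), Add(-45, 5)) = Mul(-9, -40) = 360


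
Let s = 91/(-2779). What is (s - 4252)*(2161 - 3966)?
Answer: 3046942885/397 ≈ 7.6749e+6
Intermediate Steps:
s = -13/397 (s = 91*(-1/2779) = -13/397 ≈ -0.032746)
(s - 4252)*(2161 - 3966) = (-13/397 - 4252)*(2161 - 3966) = -1688057/397*(-1805) = 3046942885/397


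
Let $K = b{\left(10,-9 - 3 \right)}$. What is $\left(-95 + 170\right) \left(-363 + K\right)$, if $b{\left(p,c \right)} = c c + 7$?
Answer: $-15900$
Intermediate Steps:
$b{\left(p,c \right)} = 7 + c^{2}$ ($b{\left(p,c \right)} = c^{2} + 7 = 7 + c^{2}$)
$K = 151$ ($K = 7 + \left(-9 - 3\right)^{2} = 7 + \left(-12\right)^{2} = 7 + 144 = 151$)
$\left(-95 + 170\right) \left(-363 + K\right) = \left(-95 + 170\right) \left(-363 + 151\right) = 75 \left(-212\right) = -15900$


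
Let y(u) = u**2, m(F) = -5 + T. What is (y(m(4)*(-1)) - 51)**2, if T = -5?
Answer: 2401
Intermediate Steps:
m(F) = -10 (m(F) = -5 - 5 = -10)
(y(m(4)*(-1)) - 51)**2 = ((-10*(-1))**2 - 51)**2 = (10**2 - 51)**2 = (100 - 51)**2 = 49**2 = 2401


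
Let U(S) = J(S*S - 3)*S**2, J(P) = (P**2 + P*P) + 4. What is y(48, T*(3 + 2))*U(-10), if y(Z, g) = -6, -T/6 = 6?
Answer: -11293200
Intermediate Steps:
T = -36 (T = -6*6 = -36)
J(P) = 4 + 2*P**2 (J(P) = (P**2 + P**2) + 4 = 2*P**2 + 4 = 4 + 2*P**2)
U(S) = S**2*(4 + 2*(-3 + S**2)**2) (U(S) = (4 + 2*(S*S - 3)**2)*S**2 = (4 + 2*(S**2 - 3)**2)*S**2 = (4 + 2*(-3 + S**2)**2)*S**2 = S**2*(4 + 2*(-3 + S**2)**2))
y(48, T*(3 + 2))*U(-10) = -12*(-10)**2*(2 + (-3 + (-10)**2)**2) = -12*100*(2 + (-3 + 100)**2) = -12*100*(2 + 97**2) = -12*100*(2 + 9409) = -12*100*9411 = -6*1882200 = -11293200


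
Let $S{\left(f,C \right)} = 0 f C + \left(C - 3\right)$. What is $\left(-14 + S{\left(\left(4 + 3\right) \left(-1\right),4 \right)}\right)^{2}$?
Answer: $169$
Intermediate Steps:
$S{\left(f,C \right)} = -3 + C$ ($S{\left(f,C \right)} = 0 C + \left(-3 + C\right) = 0 + \left(-3 + C\right) = -3 + C$)
$\left(-14 + S{\left(\left(4 + 3\right) \left(-1\right),4 \right)}\right)^{2} = \left(-14 + \left(-3 + 4\right)\right)^{2} = \left(-14 + 1\right)^{2} = \left(-13\right)^{2} = 169$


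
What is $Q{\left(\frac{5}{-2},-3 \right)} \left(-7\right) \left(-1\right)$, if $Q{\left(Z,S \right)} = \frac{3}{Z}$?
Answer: $- \frac{42}{5} \approx -8.4$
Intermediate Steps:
$Q{\left(\frac{5}{-2},-3 \right)} \left(-7\right) \left(-1\right) = \frac{3}{5 \frac{1}{-2}} \left(-7\right) \left(-1\right) = \frac{3}{5 \left(- \frac{1}{2}\right)} \left(-7\right) \left(-1\right) = \frac{3}{- \frac{5}{2}} \left(-7\right) \left(-1\right) = 3 \left(- \frac{2}{5}\right) \left(-7\right) \left(-1\right) = \left(- \frac{6}{5}\right) \left(-7\right) \left(-1\right) = \frac{42}{5} \left(-1\right) = - \frac{42}{5}$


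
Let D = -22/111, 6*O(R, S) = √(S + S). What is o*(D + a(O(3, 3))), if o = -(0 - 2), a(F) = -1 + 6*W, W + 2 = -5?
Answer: -9590/111 ≈ -86.396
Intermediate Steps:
W = -7 (W = -2 - 5 = -7)
O(R, S) = √2*√S/6 (O(R, S) = √(S + S)/6 = √(2*S)/6 = (√2*√S)/6 = √2*√S/6)
a(F) = -43 (a(F) = -1 + 6*(-7) = -1 - 42 = -43)
D = -22/111 (D = -22*1/111 = -22/111 ≈ -0.19820)
o = 2 (o = -1*(-2) = 2)
o*(D + a(O(3, 3))) = 2*(-22/111 - 43) = 2*(-4795/111) = -9590/111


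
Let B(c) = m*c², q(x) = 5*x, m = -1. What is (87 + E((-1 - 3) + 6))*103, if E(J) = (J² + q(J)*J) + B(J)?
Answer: 11021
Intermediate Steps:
B(c) = -c²
E(J) = 5*J² (E(J) = (J² + (5*J)*J) - J² = (J² + 5*J²) - J² = 6*J² - J² = 5*J²)
(87 + E((-1 - 3) + 6))*103 = (87 + 5*((-1 - 3) + 6)²)*103 = (87 + 5*(-4 + 6)²)*103 = (87 + 5*2²)*103 = (87 + 5*4)*103 = (87 + 20)*103 = 107*103 = 11021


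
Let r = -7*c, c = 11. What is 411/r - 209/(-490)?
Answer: -26471/5390 ≈ -4.9111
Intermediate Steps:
r = -77 (r = -7*11 = -77)
411/r - 209/(-490) = 411/(-77) - 209/(-490) = 411*(-1/77) - 209*(-1/490) = -411/77 + 209/490 = -26471/5390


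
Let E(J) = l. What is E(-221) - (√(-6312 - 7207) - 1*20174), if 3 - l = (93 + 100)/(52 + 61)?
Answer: 2279808/113 - I*√13519 ≈ 20175.0 - 116.27*I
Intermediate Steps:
l = 146/113 (l = 3 - (93 + 100)/(52 + 61) = 3 - 193/113 = 146/113 ≈ 1.2920)
E(J) = 146/113
E(-221) - (√(-6312 - 7207) - 1*20174) = 146/113 - (√(-6312 - 7207) - 1*20174) = 146/113 - (√(-13519) - 20174) = 146/113 - (I*√13519 - 20174) = 146/113 - (-20174 + I*√13519) = 146/113 + (20174 - I*√13519) = 2279808/113 - I*√13519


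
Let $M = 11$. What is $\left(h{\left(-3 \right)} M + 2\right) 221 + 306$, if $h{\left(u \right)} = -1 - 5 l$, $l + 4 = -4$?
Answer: $95557$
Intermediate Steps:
$l = -8$ ($l = -4 - 4 = -8$)
$h{\left(u \right)} = 39$ ($h{\left(u \right)} = -1 - -40 = -1 + 40 = 39$)
$\left(h{\left(-3 \right)} M + 2\right) 221 + 306 = \left(39 \cdot 11 + 2\right) 221 + 306 = \left(429 + 2\right) 221 + 306 = 431 \cdot 221 + 306 = 95251 + 306 = 95557$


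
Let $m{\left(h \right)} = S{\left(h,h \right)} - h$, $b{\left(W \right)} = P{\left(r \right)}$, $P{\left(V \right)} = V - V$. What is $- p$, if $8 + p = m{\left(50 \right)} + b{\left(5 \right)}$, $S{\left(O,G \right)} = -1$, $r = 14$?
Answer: $59$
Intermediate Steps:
$P{\left(V \right)} = 0$
$b{\left(W \right)} = 0$
$m{\left(h \right)} = -1 - h$
$p = -59$ ($p = -8 + \left(\left(-1 - 50\right) + 0\right) = -8 + \left(-51 + 0\right) = -8 - 51 = -59$)
$- p = \left(-1\right) \left(-59\right) = 59$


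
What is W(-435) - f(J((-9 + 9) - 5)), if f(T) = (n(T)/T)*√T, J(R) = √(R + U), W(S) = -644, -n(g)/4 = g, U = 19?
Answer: -644 + 4*14^(¼) ≈ -636.26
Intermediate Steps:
n(g) = -4*g
J(R) = √(19 + R) (J(R) = √(R + 19) = √(19 + R))
f(T) = -4*√T (f(T) = ((-4*T)/T)*√T = -4*√T)
W(-435) - f(J((-9 + 9) - 5)) = -644 - (-4)*√(√(19 + ((-9 + 9) - 5))) = -644 - (-4)*√(√(19 + (0 - 5))) = -644 - (-4)*√(√(19 - 5)) = -644 - (-4)*√(√14) = -644 - (-4)*14^(¼) = -644 + 4*14^(¼)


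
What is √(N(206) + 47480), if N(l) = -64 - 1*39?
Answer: √47377 ≈ 217.66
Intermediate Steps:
N(l) = -103 (N(l) = -64 - 39 = -103)
√(N(206) + 47480) = √(-103 + 47480) = √47377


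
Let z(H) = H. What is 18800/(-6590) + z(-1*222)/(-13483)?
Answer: -25201742/8885297 ≈ -2.8363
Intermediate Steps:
18800/(-6590) + z(-1*222)/(-13483) = 18800/(-6590) - 1*222/(-13483) = 18800*(-1/6590) - 222*(-1/13483) = -1880/659 + 222/13483 = -25201742/8885297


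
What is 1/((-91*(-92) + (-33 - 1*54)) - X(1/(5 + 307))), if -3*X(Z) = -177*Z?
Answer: 312/2584861 ≈ 0.00012070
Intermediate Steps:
X(Z) = 59*Z (X(Z) = -(-59)*Z = 59*Z)
1/((-91*(-92) + (-33 - 1*54)) - X(1/(5 + 307))) = 1/((-91*(-92) + (-33 - 1*54)) - 59/(5 + 307)) = 1/((8372 + (-33 - 54)) - 59/312) = 1/((8372 - 87) - 59/312) = 1/(8285 - 1*59/312) = 1/(8285 - 59/312) = 1/(2584861/312) = 312/2584861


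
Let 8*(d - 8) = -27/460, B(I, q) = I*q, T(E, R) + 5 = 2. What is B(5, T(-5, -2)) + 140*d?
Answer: 203131/184 ≈ 1104.0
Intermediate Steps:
T(E, R) = -3 (T(E, R) = -5 + 2 = -3)
d = 29413/3680 (d = 8 + (-27/460)/8 = 8 + (-27*1/460)/8 = 8 + (1/8)*(-27/460) = 8 - 27/3680 = 29413/3680 ≈ 7.9927)
B(5, T(-5, -2)) + 140*d = 5*(-3) + 140*(29413/3680) = -15 + 205891/184 = 203131/184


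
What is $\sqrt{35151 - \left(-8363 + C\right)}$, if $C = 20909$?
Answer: $\sqrt{22605} \approx 150.35$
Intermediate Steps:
$\sqrt{35151 - \left(-8363 + C\right)} = \sqrt{35151 + \left(8363 - 20909\right)} = \sqrt{35151 - 12546} = \sqrt{22605}$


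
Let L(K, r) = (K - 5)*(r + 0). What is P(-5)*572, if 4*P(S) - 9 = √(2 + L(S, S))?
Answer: 1287 + 286*√13 ≈ 2318.2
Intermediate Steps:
L(K, r) = r*(-5 + K) (L(K, r) = (-5 + K)*r = r*(-5 + K))
P(S) = 9/4 + √(2 + S*(-5 + S))/4
P(-5)*572 = (9/4 + √(2 - 5*(-5 - 5))/4)*572 = (9/4 + √(2 - 5*(-10))/4)*572 = (9/4 + √(2 + 50)/4)*572 = (9/4 + √52/4)*572 = (9/4 + (2*√13)/4)*572 = (9/4 + √13/2)*572 = 1287 + 286*√13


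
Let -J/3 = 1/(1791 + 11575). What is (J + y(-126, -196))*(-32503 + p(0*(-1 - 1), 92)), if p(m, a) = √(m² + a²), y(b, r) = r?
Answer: 84908360729/13366 ≈ 6.3526e+6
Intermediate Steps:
J = -3/13366 (J = -3/(1791 + 11575) = -3/13366 ≈ -0.00022445)
p(m, a) = √(a² + m²)
(J + y(-126, -196))*(-32503 + p(0*(-1 - 1), 92)) = (-3/13366 - 196)*(-32503 + √(92² + (0*(-1 - 1))²)) = -2619739*(-32503 + √(8464 + (0*(-2))²))/13366 = -2619739*(-32503 + √(8464 + 0²))/13366 = -2619739*(-32503 + √(8464 + 0))/13366 = -2619739*(-32503 + √8464)/13366 = -2619739*(-32503 + 92)/13366 = -2619739/13366*(-32411) = 84908360729/13366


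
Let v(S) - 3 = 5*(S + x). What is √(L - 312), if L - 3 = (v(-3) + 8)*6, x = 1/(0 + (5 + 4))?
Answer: I*√2967/3 ≈ 18.157*I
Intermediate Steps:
x = ⅑ (x = 1/(0 + 9) = 1/9 = ⅑ ≈ 0.11111)
v(S) = 32/9 + 5*S (v(S) = 3 + 5*(S + ⅑) = 3 + 5*(⅑ + S) = 3 + (5/9 + 5*S) = 32/9 + 5*S)
L = -53/3 (L = 3 + ((32/9 + 5*(-3)) + 8)*6 = 3 + ((32/9 - 15) + 8)*6 = 3 + (-103/9 + 8)*6 = 3 - 31/9*6 = 3 - 62/3 = -53/3 ≈ -17.667)
√(L - 312) = √(-53/3 - 312) = √(-989/3) = I*√2967/3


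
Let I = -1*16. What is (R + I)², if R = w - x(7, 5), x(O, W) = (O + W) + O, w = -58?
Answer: 8649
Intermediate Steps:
x(O, W) = W + 2*O
I = -16
R = -77 (R = -58 - (5 + 2*7) = -58 - (5 + 14) = -58 - 1*19 = -58 - 19 = -77)
(R + I)² = (-77 - 16)² = (-93)² = 8649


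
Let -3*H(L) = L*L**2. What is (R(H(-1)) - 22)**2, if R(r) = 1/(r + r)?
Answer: 1681/4 ≈ 420.25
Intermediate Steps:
H(L) = -L**3/3 (H(L) = -L*L**2/3 = -L**3/3)
R(r) = 1/(2*r)
(R(H(-1)) - 22)**2 = (1/(2*((-1/3*(-1)**3))) - 22)**2 = (1/(2*((-1/3*(-1)))) - 22)**2 = (1/(2*(1/3)) - 22)**2 = ((1/2)*3 - 22)**2 = (3/2 - 22)**2 = (-41/2)**2 = 1681/4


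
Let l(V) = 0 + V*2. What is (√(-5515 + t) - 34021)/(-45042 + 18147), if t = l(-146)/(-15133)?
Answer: 34021/26895 - I*√1262972985999/407002035 ≈ 1.265 - 0.0027612*I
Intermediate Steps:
l(V) = 2*V (l(V) = 0 + 2*V = 2*V)
t = 292/15133 (t = (2*(-146))/(-15133) = -292*(-1/15133) = 292/15133 ≈ 0.019296)
(√(-5515 + t) - 34021)/(-45042 + 18147) = (√(-5515 + 292/15133) - 34021)/(-45042 + 18147) = (√(-83458203/15133) - 34021)/(-26895) = (I*√1262972985999/15133 - 34021)*(-1/26895) = (-34021 + I*√1262972985999/15133)*(-1/26895) = 34021/26895 - I*√1262972985999/407002035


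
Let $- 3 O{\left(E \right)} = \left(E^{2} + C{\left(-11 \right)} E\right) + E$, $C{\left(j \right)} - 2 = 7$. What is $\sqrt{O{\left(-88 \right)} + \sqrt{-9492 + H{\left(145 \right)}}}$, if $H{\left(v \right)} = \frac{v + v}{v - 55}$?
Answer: $\frac{\sqrt{-20592 + 3 i \sqrt{85399}}}{3} \approx 1.018 + 47.844 i$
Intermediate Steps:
$H{\left(v \right)} = \frac{2 v}{-55 + v}$
$C{\left(j \right)} = 9$ ($C{\left(j \right)} = 2 + 7 = 9$)
$O{\left(E \right)} = - \frac{10 E}{3} - \frac{E^{2}}{3}$ ($O{\left(E \right)} = - \frac{\left(E^{2} + 9 E\right) + E}{3} = - \frac{E^{2} + 10 E}{3} = - \frac{10 E}{3} - \frac{E^{2}}{3}$)
$\sqrt{O{\left(-88 \right)} + \sqrt{-9492 + H{\left(145 \right)}}} = \sqrt{\left(- \frac{1}{3}\right) \left(-88\right) \left(10 - 88\right) + \sqrt{-9492 + 2 \cdot 145 \frac{1}{-55 + 145}}} = \sqrt{\left(- \frac{1}{3}\right) \left(-88\right) \left(-78\right) + \sqrt{-9492 + 2 \cdot 145 \cdot \frac{1}{90}}} = \sqrt{-2288 + \sqrt{-9492 + 2 \cdot 145 \cdot \frac{1}{90}}} = \sqrt{-2288 + \sqrt{-9492 + \frac{29}{9}}} = \sqrt{-2288 + \sqrt{- \frac{85399}{9}}} = \sqrt{-2288 + \frac{i \sqrt{85399}}{3}}$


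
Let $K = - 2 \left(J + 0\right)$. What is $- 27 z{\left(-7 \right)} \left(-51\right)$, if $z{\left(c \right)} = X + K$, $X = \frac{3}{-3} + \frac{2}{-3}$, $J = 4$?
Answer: $-13311$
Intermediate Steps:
$K = -8$ ($K = - 2 \left(4 + 0\right) = \left(-2\right) 4 = -8$)
$X = - \frac{5}{3}$ ($X = 3 \left(- \frac{1}{3}\right) + 2 \left(- \frac{1}{3}\right) = -1 - \frac{2}{3} = - \frac{5}{3} \approx -1.6667$)
$z{\left(c \right)} = - \frac{29}{3}$ ($z{\left(c \right)} = - \frac{5}{3} - 8 = - \frac{29}{3}$)
$- 27 z{\left(-7 \right)} \left(-51\right) = \left(-27\right) \left(- \frac{29}{3}\right) \left(-51\right) = 261 \left(-51\right) = -13311$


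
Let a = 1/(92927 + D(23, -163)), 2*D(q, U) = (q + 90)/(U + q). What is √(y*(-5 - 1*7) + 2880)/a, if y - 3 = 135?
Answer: 78058341*√34/140 ≈ 3.2511e+6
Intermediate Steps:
y = 138 (y = 3 + 135 = 138)
D(q, U) = (90 + q)/(2*(U + q)) (D(q, U) = ((q + 90)/(U + q))/2 = ((90 + q)/(U + q))/2 = (90 + q)/(2*(U + q)))
a = 280/26019447 (a = 1/(92927 + (45 + (½)*23)/(-163 + 23)) = 1/(92927 + (45 + 23/2)/(-140)) = 1/(92927 - 1/140*113/2) = 1/(92927 - 113/280) = 1/(26019447/280) = 280/26019447 ≈ 1.0761e-5)
√(y*(-5 - 1*7) + 2880)/a = √(138*(-5 - 1*7) + 2880)/(280/26019447) = √(138*(-5 - 7) + 2880)*(26019447/280) = √(138*(-12) + 2880)*(26019447/280) = √(-1656 + 2880)*(26019447/280) = √1224*(26019447/280) = (6*√34)*(26019447/280) = 78058341*√34/140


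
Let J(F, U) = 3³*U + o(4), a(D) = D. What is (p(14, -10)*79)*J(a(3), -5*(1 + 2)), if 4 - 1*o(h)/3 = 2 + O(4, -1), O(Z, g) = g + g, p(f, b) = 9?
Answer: -279423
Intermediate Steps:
O(Z, g) = 2*g
o(h) = 12 (o(h) = 12 - 3*(2 + 2*(-1)) = 12 - 3*(2 - 2) = 12 - 3*0 = 12 + 0 = 12)
J(F, U) = 12 + 27*U (J(F, U) = 3³*U + 12 = 27*U + 12 = 12 + 27*U)
(p(14, -10)*79)*J(a(3), -5*(1 + 2)) = (9*79)*(12 + 27*(-5*(1 + 2))) = 711*(12 + 27*(-5*3)) = 711*(12 + 27*(-15)) = 711*(12 - 405) = 711*(-393) = -279423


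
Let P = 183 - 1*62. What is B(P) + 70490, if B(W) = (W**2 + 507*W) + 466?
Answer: 146944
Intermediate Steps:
P = 121 (P = 183 - 62 = 121)
B(W) = 466 + W**2 + 507*W
B(P) + 70490 = (466 + 121**2 + 507*121) + 70490 = (466 + 14641 + 61347) + 70490 = 76454 + 70490 = 146944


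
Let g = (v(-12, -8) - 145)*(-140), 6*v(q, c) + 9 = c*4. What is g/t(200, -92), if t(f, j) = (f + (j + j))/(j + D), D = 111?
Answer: 605815/24 ≈ 25242.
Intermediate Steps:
v(q, c) = -3/2 + 2*c/3 (v(q, c) = -3/2 + (c*4)/6 = -3/2 + (4*c)/6 = -3/2 + 2*c/3)
t(f, j) = (f + 2*j)/(111 + j) (t(f, j) = (f + (j + j))/(j + 111) = (f + 2*j)/(111 + j))
g = 63770/3 (g = ((-3/2 + (2/3)*(-8)) - 145)*(-140) = ((-3/2 - 16/3) - 145)*(-140) = (-41/6 - 145)*(-140) = -911/6*(-140) = 63770/3 ≈ 21257.)
g/t(200, -92) = 63770/(3*(((200 + 2*(-92))/(111 - 92)))) = 63770/(3*(((200 - 184)/19))) = 63770/(3*(((1/19)*16))) = 63770/(3*(16/19)) = (63770/3)*(19/16) = 605815/24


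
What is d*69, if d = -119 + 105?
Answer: -966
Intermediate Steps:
d = -14
d*69 = -14*69 = -966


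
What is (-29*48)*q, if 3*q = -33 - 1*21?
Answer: 25056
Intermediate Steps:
q = -18 (q = (-33 - 1*21)/3 = (-33 - 21)/3 = (⅓)*(-54) = -18)
(-29*48)*q = -29*48*(-18) = -1392*(-18) = 25056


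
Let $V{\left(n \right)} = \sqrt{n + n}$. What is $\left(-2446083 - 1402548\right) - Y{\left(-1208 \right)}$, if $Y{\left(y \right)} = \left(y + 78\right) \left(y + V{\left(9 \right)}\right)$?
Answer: $-5213671 + 3390 \sqrt{2} \approx -5.2089 \cdot 10^{6}$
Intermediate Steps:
$V{\left(n \right)} = \sqrt{2} \sqrt{n}$ ($V{\left(n \right)} = \sqrt{2 n} = \sqrt{2} \sqrt{n}$)
$Y{\left(y \right)} = \left(78 + y\right) \left(y + 3 \sqrt{2}\right)$ ($Y{\left(y \right)} = \left(y + 78\right) \left(y + \sqrt{2} \sqrt{9}\right) = \left(78 + y\right) \left(y + \sqrt{2} \cdot 3\right) = \left(78 + y\right) \left(y + 3 \sqrt{2}\right)$)
$\left(-2446083 - 1402548\right) - Y{\left(-1208 \right)} = \left(-2446083 - 1402548\right) - \left(\left(-1208\right)^{2} + 78 \left(-1208\right) + 234 \sqrt{2} + 3 \left(-1208\right) \sqrt{2}\right) = \left(-2446083 - 1402548\right) - \left(1459264 - 94224 + 234 \sqrt{2} - 3624 \sqrt{2}\right) = -3848631 - \left(1365040 - 3390 \sqrt{2}\right) = -5213671 + 3390 \sqrt{2}$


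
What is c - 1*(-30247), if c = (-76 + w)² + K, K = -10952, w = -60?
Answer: 37791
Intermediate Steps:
c = 7544 (c = (-76 - 60)² - 10952 = (-136)² - 10952 = 18496 - 10952 = 7544)
c - 1*(-30247) = 7544 - 1*(-30247) = 7544 + 30247 = 37791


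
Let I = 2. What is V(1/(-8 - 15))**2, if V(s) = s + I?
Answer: 2025/529 ≈ 3.8280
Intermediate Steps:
V(s) = 2 + s (V(s) = s + 2 = 2 + s)
V(1/(-8 - 15))**2 = (2 + 1/(-8 - 15))**2 = (2 + 1/(-23))**2 = (2 - 1/23)**2 = (45/23)**2 = 2025/529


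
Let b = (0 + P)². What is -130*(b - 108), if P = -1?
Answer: 13910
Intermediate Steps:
b = 1 (b = (0 - 1)² = (-1)² = 1)
-130*(b - 108) = -130*(1 - 108) = -130*(-107) = 13910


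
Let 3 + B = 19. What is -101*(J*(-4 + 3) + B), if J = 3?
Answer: -1313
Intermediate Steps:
B = 16 (B = -3 + 19 = 16)
-101*(J*(-4 + 3) + B) = -101*(3*(-4 + 3) + 16) = -101*(3*(-1) + 16) = -101*(-3 + 16) = -101*13 = -1313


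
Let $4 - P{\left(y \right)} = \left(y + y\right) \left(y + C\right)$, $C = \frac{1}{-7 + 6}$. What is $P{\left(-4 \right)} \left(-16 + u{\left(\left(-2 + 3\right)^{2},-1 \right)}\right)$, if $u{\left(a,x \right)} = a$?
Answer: $540$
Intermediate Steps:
$C = -1$ ($C = \frac{1}{-1} = -1$)
$P{\left(y \right)} = 4 - 2 y \left(-1 + y\right)$ ($P{\left(y \right)} = 4 - \left(y + y\right) \left(y - 1\right) = 4 - 2 y \left(-1 + y\right)$)
$P{\left(-4 \right)} \left(-16 + u{\left(\left(-2 + 3\right)^{2},-1 \right)}\right) = \left(4 - 2 \left(-4\right)^{2} + 2 \left(-4\right)\right) \left(-16 + \left(-2 + 3\right)^{2}\right) = \left(4 - 32 - 8\right) \left(-16 + 1^{2}\right) = \left(4 - 32 - 8\right) \left(-16 + 1\right) = \left(-36\right) \left(-15\right) = 540$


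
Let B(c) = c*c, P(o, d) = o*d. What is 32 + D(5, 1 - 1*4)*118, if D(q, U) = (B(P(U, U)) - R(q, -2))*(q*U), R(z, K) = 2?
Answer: -139798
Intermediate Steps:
P(o, d) = d*o
B(c) = c²
D(q, U) = U*q*(-2 + U⁴) (D(q, U) = ((U*U)² - 1*2)*(q*U) = ((U²)² - 2)*(U*q) = (U⁴ - 2)*(U*q) = (-2 + U⁴)*(U*q) = U*q*(-2 + U⁴))
32 + D(5, 1 - 1*4)*118 = 32 + ((1 - 1*4)*5*(-2 + (1 - 1*4)⁴))*118 = 32 + ((1 - 4)*5*(-2 + (1 - 4)⁴))*118 = 32 - 3*5*(-2 + (-3)⁴)*118 = 32 - 3*5*(-2 + 81)*118 = 32 - 3*5*79*118 = 32 - 1185*118 = 32 - 139830 = -139798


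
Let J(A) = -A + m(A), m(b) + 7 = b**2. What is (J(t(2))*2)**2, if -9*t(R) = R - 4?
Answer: 1350244/6561 ≈ 205.80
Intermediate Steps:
t(R) = 4/9 - R/9 (t(R) = -(R - 4)/9 = -(-4 + R)/9 = 4/9 - R/9)
m(b) = -7 + b**2
J(A) = -7 + A**2 - A (J(A) = -A + (-7 + A**2) = -7 + A**2 - A)
(J(t(2))*2)**2 = ((-7 + (4/9 - 1/9*2)**2 - (4/9 - 1/9*2))*2)**2 = ((-7 + (4/9 - 2/9)**2 - (4/9 - 2/9))*2)**2 = ((-7 + (2/9)**2 - 1*2/9)*2)**2 = ((-7 + 4/81 - 2/9)*2)**2 = (-581/81*2)**2 = (-1162/81)**2 = 1350244/6561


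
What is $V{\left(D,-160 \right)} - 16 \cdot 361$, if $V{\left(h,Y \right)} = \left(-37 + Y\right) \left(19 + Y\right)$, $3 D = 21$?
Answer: $22001$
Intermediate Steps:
$D = 7$ ($D = \frac{1}{3} \cdot 21 = 7$)
$V{\left(D,-160 \right)} - 16 \cdot 361 = \left(-703 + \left(-160\right)^{2} - -2880\right) - 16 \cdot 361 = \left(-703 + 25600 + 2880\right) - 5776 = 27777 - 5776 = 22001$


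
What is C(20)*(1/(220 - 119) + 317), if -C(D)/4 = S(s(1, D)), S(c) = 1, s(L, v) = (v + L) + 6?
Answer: -128072/101 ≈ -1268.0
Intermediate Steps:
s(L, v) = 6 + L + v (s(L, v) = (L + v) + 6 = 6 + L + v)
C(D) = -4 (C(D) = -4*1 = -4)
C(20)*(1/(220 - 119) + 317) = -4*(1/(220 - 119) + 317) = -4*(1/101 + 317) = -4*32018/101 = -128072/101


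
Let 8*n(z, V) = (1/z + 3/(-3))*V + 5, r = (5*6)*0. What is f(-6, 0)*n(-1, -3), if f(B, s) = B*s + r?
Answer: 0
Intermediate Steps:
r = 0 (r = 30*0 = 0)
f(B, s) = B*s (f(B, s) = B*s + 0 = B*s)
n(z, V) = 5/8 + V*(-1 + 1/z)/8 (n(z, V) = ((1/z + 3/(-3))*V + 5)/8 = ((1/z + 3*(-⅓))*V + 5)/8 = ((1/z - 1)*V + 5)/8 = ((-1 + 1/z)*V + 5)/8 = (V*(-1 + 1/z) + 5)/8 = (5 + V*(-1 + 1/z))/8 = 5/8 + V*(-1 + 1/z)/8)
f(-6, 0)*n(-1, -3) = (-6*0)*((⅛)*(-3 - 1*(-1)*(-5 - 3))/(-1)) = 0*((⅛)*(-1)*(-3 - 1*(-1)*(-8))) = 0*((⅛)*(-1)*(-3 - 8)) = 0*((⅛)*(-1)*(-11)) = 0*(11/8) = 0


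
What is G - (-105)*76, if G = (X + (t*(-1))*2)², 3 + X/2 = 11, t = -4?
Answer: 8556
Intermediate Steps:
X = 16 (X = -6 + 2*11 = -6 + 22 = 16)
G = 576 (G = (16 - 4*(-1)*2)² = (16 + 4*2)² = (16 + 8)² = 24² = 576)
G - (-105)*76 = 576 - (-105)*76 = 576 - 1*(-7980) = 576 + 7980 = 8556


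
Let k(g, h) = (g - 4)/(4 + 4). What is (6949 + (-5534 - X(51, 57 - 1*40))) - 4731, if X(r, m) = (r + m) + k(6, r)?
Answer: -13537/4 ≈ -3384.3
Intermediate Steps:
k(g, h) = -½ + g/8 (k(g, h) = (-4 + g)/8 = (-4 + g)*(⅛) = -½ + g/8)
X(r, m) = ¼ + m + r (X(r, m) = (r + m) + (-½ + (⅛)*6) = (m + r) + (-½ + ¾) = (m + r) + ¼ = ¼ + m + r)
(6949 + (-5534 - X(51, 57 - 1*40))) - 4731 = (6949 + (-5534 - (¼ + (57 - 1*40) + 51))) - 4731 = (6949 + (-5534 - (¼ + (57 - 40) + 51))) - 4731 = (6949 + (-5534 - (¼ + 17 + 51))) - 4731 = (6949 + (-5534 - 1*273/4)) - 4731 = (6949 + (-5534 - 273/4)) - 4731 = (6949 - 22409/4) - 4731 = 5387/4 - 4731 = -13537/4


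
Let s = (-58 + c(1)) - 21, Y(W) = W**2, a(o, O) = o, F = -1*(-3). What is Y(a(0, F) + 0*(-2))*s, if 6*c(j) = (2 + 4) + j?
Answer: 0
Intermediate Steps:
F = 3
c(j) = 1 + j/6 (c(j) = ((2 + 4) + j)/6 = (6 + j)/6 = 1 + j/6)
s = -467/6 (s = (-58 + (1 + (1/6)*1)) - 21 = (-58 + (1 + 1/6)) - 21 = (-58 + 7/6) - 21 = -341/6 - 21 = -467/6 ≈ -77.833)
Y(a(0, F) + 0*(-2))*s = (0 + 0*(-2))**2*(-467/6) = (0 + 0)**2*(-467/6) = 0**2*(-467/6) = 0*(-467/6) = 0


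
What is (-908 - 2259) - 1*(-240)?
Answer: -2927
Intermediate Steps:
(-908 - 2259) - 1*(-240) = -3167 + 240 = -2927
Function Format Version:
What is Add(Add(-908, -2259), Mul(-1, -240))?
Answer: -2927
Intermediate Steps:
Add(Add(-908, -2259), Mul(-1, -240)) = Add(-3167, 240) = -2927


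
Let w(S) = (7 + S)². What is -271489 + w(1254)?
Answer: 1318632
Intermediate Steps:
-271489 + w(1254) = -271489 + (7 + 1254)² = -271489 + 1261² = -271489 + 1590121 = 1318632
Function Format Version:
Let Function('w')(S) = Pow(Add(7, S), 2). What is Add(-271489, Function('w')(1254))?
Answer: 1318632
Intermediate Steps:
Add(-271489, Function('w')(1254)) = Add(-271489, Pow(Add(7, 1254), 2)) = Add(-271489, Pow(1261, 2)) = Add(-271489, 1590121) = 1318632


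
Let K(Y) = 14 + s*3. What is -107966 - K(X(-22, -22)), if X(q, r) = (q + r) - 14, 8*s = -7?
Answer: -863819/8 ≈ -1.0798e+5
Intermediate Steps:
s = -7/8 (s = (1/8)*(-7) = -7/8 ≈ -0.87500)
X(q, r) = -14 + q + r
K(Y) = 91/8 (K(Y) = 14 - 7/8*3 = 14 - 21/8 = 91/8)
-107966 - K(X(-22, -22)) = -107966 - 1*91/8 = -107966 - 91/8 = -863819/8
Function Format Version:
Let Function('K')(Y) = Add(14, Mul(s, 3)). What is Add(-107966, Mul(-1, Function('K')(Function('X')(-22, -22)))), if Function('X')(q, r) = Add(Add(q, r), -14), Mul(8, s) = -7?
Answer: Rational(-863819, 8) ≈ -1.0798e+5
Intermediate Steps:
s = Rational(-7, 8) (s = Mul(Rational(1, 8), -7) = Rational(-7, 8) ≈ -0.87500)
Function('X')(q, r) = Add(-14, q, r)
Function('K')(Y) = Rational(91, 8) (Function('K')(Y) = Add(14, Mul(Rational(-7, 8), 3)) = Add(14, Rational(-21, 8)) = Rational(91, 8))
Add(-107966, Mul(-1, Function('K')(Function('X')(-22, -22)))) = Add(-107966, Mul(-1, Rational(91, 8))) = Add(-107966, Rational(-91, 8)) = Rational(-863819, 8)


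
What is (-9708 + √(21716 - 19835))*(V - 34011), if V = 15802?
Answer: 176772972 - 54627*√209 ≈ 1.7598e+8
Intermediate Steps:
(-9708 + √(21716 - 19835))*(V - 34011) = (-9708 + √(21716 - 19835))*(15802 - 34011) = (-9708 + √1881)*(-18209) = (-9708 + 3*√209)*(-18209) = 176772972 - 54627*√209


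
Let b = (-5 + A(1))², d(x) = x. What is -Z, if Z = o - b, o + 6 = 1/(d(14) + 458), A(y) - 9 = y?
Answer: 14631/472 ≈ 30.998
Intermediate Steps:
A(y) = 9 + y
o = -2831/472 (o = -6 + 1/(14 + 458) = -6 + 1/472 = -2831/472 ≈ -5.9979)
b = 25 (b = (-5 + (9 + 1))² = (-5 + 10)² = 5² = 25)
Z = -14631/472 (Z = -2831/472 - 1*25 = -2831/472 - 25 = -14631/472 ≈ -30.998)
-Z = -1*(-14631/472) = 14631/472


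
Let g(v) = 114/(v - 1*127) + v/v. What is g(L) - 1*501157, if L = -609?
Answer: -184425465/368 ≈ -5.0116e+5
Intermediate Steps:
g(v) = 1 + 114/(-127 + v) (g(v) = 114/(v - 127) + 1 = 114/(-127 + v) + 1 = 1 + 114/(-127 + v))
g(L) - 1*501157 = (-13 - 609)/(-127 - 609) - 1*501157 = -622/(-736) - 501157 = -1/736*(-622) - 501157 = 311/368 - 501157 = -184425465/368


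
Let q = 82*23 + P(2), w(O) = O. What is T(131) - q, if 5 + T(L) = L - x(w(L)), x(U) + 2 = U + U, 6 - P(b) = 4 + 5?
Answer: -2017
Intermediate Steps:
P(b) = -3 (P(b) = 6 - (4 + 5) = 6 - 1*9 = 6 - 9 = -3)
q = 1883 (q = 82*23 - 3 = 1886 - 3 = 1883)
x(U) = -2 + 2*U (x(U) = -2 + (U + U) = -2 + 2*U)
T(L) = -3 - L (T(L) = -5 + (L - (-2 + 2*L)) = -5 + (L + (2 - 2*L)) = -5 + (2 - L) = -3 - L)
T(131) - q = (-3 - 1*131) - 1*1883 = (-3 - 131) - 1883 = -134 - 1883 = -2017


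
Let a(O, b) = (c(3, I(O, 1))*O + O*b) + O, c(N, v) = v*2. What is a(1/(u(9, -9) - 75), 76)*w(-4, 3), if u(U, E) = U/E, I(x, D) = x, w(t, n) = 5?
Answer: -14625/2888 ≈ -5.0641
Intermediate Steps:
c(N, v) = 2*v
a(O, b) = O + 2*O² + O*b (a(O, b) = ((2*O)*O + O*b) + O = (2*O² + O*b) + O = O + 2*O² + O*b)
a(1/(u(9, -9) - 75), 76)*w(-4, 3) = ((1 + 76 + 2/(9/(-9) - 75))/(9/(-9) - 75))*5 = ((1 + 76 + 2/(9*(-⅑) - 75))/(9*(-⅑) - 75))*5 = ((1 + 76 + 2/(-1 - 75))/(-1 - 75))*5 = ((1 + 76 + 2/(-76))/(-76))*5 = -(1 + 76 + 2*(-1/76))/76*5 = -(1 + 76 - 1/38)/76*5 = -1/76*2925/38*5 = -2925/2888*5 = -14625/2888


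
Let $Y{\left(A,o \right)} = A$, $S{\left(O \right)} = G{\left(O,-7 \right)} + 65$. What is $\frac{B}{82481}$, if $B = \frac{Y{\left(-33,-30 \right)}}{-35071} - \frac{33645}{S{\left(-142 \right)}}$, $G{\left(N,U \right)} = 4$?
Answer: $- \frac{393320506}{66531896473} \approx -0.0059118$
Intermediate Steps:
$S{\left(O \right)} = 69$ ($S{\left(O \right)} = 4 + 65 = 69$)
$B = - \frac{393320506}{806633}$ ($B = - \frac{33}{-35071} - \frac{33645}{69} = \left(-33\right) \left(- \frac{1}{35071}\right) - \frac{11215}{23} = \frac{33}{35071} - \frac{11215}{23} = - \frac{393320506}{806633} \approx -487.61$)
$\frac{B}{82481} = - \frac{393320506}{806633 \cdot 82481} = \left(- \frac{393320506}{806633}\right) \frac{1}{82481} = - \frac{393320506}{66531896473}$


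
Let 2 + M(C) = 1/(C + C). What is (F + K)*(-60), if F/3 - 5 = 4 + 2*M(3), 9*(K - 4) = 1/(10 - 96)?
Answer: -154790/129 ≈ -1199.9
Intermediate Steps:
K = 3095/774 (K = 4 + 1/(9*(10 - 96)) = 4 + (1/9)/(-86) = 4 + (1/9)*(-1/86) = 4 - 1/774 = 3095/774 ≈ 3.9987)
M(C) = -2 + 1/(2*C) (M(C) = -2 + 1/(C + C) = -2 + 1/(2*C))
F = 16 (F = 15 + 3*(4 + 2*(-2 + (1/2)/3)) = 15 + 3*(4 + 2*(-2 + (1/2)*(1/3))) = 15 + 3*(4 + 2*(-2 + 1/6)) = 15 + 3*(4 + 2*(-11/6)) = 15 + 3*(4 - 11/3) = 15 + 3*(1/3) = 15 + 1 = 16)
(F + K)*(-60) = (16 + 3095/774)*(-60) = (15479/774)*(-60) = -154790/129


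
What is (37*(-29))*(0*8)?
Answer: 0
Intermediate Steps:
(37*(-29))*(0*8) = -1073*0 = 0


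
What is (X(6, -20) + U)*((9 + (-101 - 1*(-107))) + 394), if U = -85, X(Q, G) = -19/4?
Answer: -146831/4 ≈ -36708.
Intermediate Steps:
X(Q, G) = -19/4 (X(Q, G) = -19*1/4 = -19/4)
(X(6, -20) + U)*((9 + (-101 - 1*(-107))) + 394) = (-19/4 - 85)*((9 + (-101 - 1*(-107))) + 394) = -359*((9 + (-101 + 107)) + 394)/4 = -359*((9 + 6) + 394)/4 = -359*(15 + 394)/4 = -359/4*409 = -146831/4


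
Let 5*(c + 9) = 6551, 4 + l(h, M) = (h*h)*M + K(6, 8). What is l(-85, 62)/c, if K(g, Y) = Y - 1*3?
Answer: 2239755/6506 ≈ 344.26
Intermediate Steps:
K(g, Y) = -3 + Y (K(g, Y) = Y - 3 = -3 + Y)
l(h, M) = 1 + M*h² (l(h, M) = -4 + ((h*h)*M + (-3 + 8)) = -4 + (h²*M + 5) = -4 + (M*h² + 5) = -4 + (5 + M*h²) = 1 + M*h²)
c = 6506/5 (c = -9 + (⅕)*6551 = -9 + 6551/5 = 6506/5 ≈ 1301.2)
l(-85, 62)/c = (1 + 62*(-85)²)/(6506/5) = (1 + 62*7225)*(5/6506) = (1 + 447950)*(5/6506) = 447951*(5/6506) = 2239755/6506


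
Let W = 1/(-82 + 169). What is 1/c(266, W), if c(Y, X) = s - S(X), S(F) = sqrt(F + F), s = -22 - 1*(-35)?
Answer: 1131/14701 + sqrt(174)/14701 ≈ 0.077831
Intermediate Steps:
s = 13 (s = -22 + 35 = 13)
S(F) = sqrt(2)*sqrt(F) (S(F) = sqrt(2*F) = sqrt(2)*sqrt(F))
W = 1/87 ≈ 0.011494
c(Y, X) = 13 - sqrt(2)*sqrt(X)
1/c(266, W) = 1/(13 - sqrt(2)*sqrt(1/87)) = 1/(13 - sqrt(2)*sqrt(87)/87) = 1/(13 - sqrt(174)/87)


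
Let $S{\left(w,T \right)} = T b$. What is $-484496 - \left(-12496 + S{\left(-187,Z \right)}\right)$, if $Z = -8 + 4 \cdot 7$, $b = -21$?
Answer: $-471580$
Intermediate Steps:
$Z = 20$ ($Z = -8 + 28 = 20$)
$S{\left(w,T \right)} = - 21 T$ ($S{\left(w,T \right)} = T \left(-21\right) = - 21 T$)
$-484496 - \left(-12496 + S{\left(-187,Z \right)}\right) = -484496 - \left(-12496 - 420\right) = -484496 - -12916 = -484496 + 12916 = -471580$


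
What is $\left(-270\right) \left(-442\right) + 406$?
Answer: $119746$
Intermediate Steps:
$\left(-270\right) \left(-442\right) + 406 = 119340 + 406 = 119746$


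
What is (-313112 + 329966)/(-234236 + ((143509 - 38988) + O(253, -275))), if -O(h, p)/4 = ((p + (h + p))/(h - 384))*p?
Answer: -2207874/16665965 ≈ -0.13248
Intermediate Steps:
O(h, p) = -4*p*(h + 2*p)/(-384 + h) (O(h, p) = -4*(p + (h + p))/(h - 384)*p = -4*(h + 2*p)/(-384 + h)*p = -4*p*(h + 2*p)/(-384 + h))
(-313112 + 329966)/(-234236 + ((143509 - 38988) + O(253, -275))) = (-313112 + 329966)/(-234236 + ((143509 - 38988) - 4*(-275)*(253 + 2*(-275))/(-384 + 253))) = 16854/(-234236 + (104521 - 4*(-275)*(253 - 550)/(-131))) = 16854/(-234236 + (104521 - 4*(-275)*(-1/131)*(-297))) = 16854/(-234236 + (104521 + 326700/131)) = 16854/(-234236 + 14018951/131) = 16854/(-16665965/131) = 16854*(-131/16665965) = -2207874/16665965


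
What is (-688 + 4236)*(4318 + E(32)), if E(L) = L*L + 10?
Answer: 18988896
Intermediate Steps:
E(L) = 10 + L² (E(L) = L² + 10 = 10 + L²)
(-688 + 4236)*(4318 + E(32)) = (-688 + 4236)*(4318 + (10 + 32²)) = 3548*(4318 + (10 + 1024)) = 3548*(4318 + 1034) = 3548*5352 = 18988896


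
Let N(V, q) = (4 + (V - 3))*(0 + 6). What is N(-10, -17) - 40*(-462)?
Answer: 18426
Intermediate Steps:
N(V, q) = 6 + 6*V (N(V, q) = (4 + (-3 + V))*6 = (1 + V)*6 = 6 + 6*V)
N(-10, -17) - 40*(-462) = (6 + 6*(-10)) - 40*(-462) = (6 - 60) + 18480 = -54 + 18480 = 18426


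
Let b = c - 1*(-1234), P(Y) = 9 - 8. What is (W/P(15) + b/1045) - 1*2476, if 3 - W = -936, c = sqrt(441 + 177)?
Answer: -1604931/1045 + sqrt(618)/1045 ≈ -1535.8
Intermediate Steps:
c = sqrt(618) ≈ 24.860
P(Y) = 1
W = 939 (W = 3 - 1*(-936) = 3 + 936 = 939)
b = 1234 + sqrt(618) (b = sqrt(618) - 1*(-1234) = sqrt(618) + 1234 = 1234 + sqrt(618) ≈ 1258.9)
(W/P(15) + b/1045) - 1*2476 = (939/1 + (1234 + sqrt(618))/1045) - 1*2476 = (939*1 + (1234 + sqrt(618))*(1/1045)) - 2476 = (939 + (1234/1045 + sqrt(618)/1045)) - 2476 = (982489/1045 + sqrt(618)/1045) - 2476 = -1604931/1045 + sqrt(618)/1045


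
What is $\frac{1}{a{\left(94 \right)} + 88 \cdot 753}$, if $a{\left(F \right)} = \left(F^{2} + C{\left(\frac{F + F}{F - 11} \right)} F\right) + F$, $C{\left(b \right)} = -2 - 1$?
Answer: $\frac{1}{74912} \approx 1.3349 \cdot 10^{-5}$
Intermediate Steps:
$C{\left(b \right)} = -3$
$a{\left(F \right)} = F^{2} - 2 F$ ($a{\left(F \right)} = \left(F^{2} - 3 F\right) + F = F^{2} - 2 F$)
$\frac{1}{a{\left(94 \right)} + 88 \cdot 753} = \frac{1}{94 \left(-2 + 94\right) + 88 \cdot 753} = \frac{1}{94 \cdot 92 + 66264} = \frac{1}{8648 + 66264} = \frac{1}{74912}$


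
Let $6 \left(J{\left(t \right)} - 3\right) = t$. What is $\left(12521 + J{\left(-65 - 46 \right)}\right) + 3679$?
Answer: $\frac{32369}{2} \approx 16185.0$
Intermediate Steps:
$J{\left(t \right)} = 3 + \frac{t}{6}$
$\left(12521 + J{\left(-65 - 46 \right)}\right) + 3679 = \left(12521 + \left(3 + \frac{-65 - 46}{6}\right)\right) + 3679 = \left(12521 + \left(3 + \frac{1}{6} \left(-111\right)\right)\right) + 3679 = \left(12521 + \left(3 - \frac{37}{2}\right)\right) + 3679 = \left(12521 - \frac{31}{2}\right) + 3679 = \frac{25011}{2} + 3679 = \frac{32369}{2}$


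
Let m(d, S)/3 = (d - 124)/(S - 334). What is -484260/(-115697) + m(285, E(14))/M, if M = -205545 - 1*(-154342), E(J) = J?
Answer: 7934636611251/1895690717120 ≈ 4.1856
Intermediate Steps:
M = -51203 (M = -205545 + 154342 = -51203)
m(d, S) = 3*(-124 + d)/(-334 + S) (m(d, S) = 3*((d - 124)/(S - 334)) = 3*((-124 + d)/(-334 + S)) = 3*(-124 + d)/(-334 + S))
-484260/(-115697) + m(285, E(14))/M = -484260/(-115697) + (3*(-124 + 285)/(-334 + 14))/(-51203) = -484260*(-1/115697) + (3*161/(-320))*(-1/51203) = 484260/115697 + (3*(-1/320)*161)*(-1/51203) = 484260/115697 - 483/320*(-1/51203) = 484260/115697 + 483/16384960 = 7934636611251/1895690717120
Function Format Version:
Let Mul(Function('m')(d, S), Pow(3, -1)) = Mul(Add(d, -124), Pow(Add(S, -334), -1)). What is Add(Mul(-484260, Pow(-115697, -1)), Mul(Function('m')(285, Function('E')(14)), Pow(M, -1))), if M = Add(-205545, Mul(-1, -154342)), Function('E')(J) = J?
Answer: Rational(7934636611251, 1895690717120) ≈ 4.1856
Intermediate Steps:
M = -51203 (M = Add(-205545, 154342) = -51203)
Function('m')(d, S) = Mul(3, Pow(Add(-334, S), -1), Add(-124, d)) (Function('m')(d, S) = Mul(3, Mul(Add(d, -124), Pow(Add(S, -334), -1))) = Mul(3, Mul(Add(-124, d), Pow(Add(-334, S), -1))) = Mul(3, Mul(Pow(Add(-334, S), -1), Add(-124, d))) = Mul(3, Pow(Add(-334, S), -1), Add(-124, d)))
Add(Mul(-484260, Pow(-115697, -1)), Mul(Function('m')(285, Function('E')(14)), Pow(M, -1))) = Add(Mul(-484260, Pow(-115697, -1)), Mul(Mul(3, Pow(Add(-334, 14), -1), Add(-124, 285)), Pow(-51203, -1))) = Add(Mul(-484260, Rational(-1, 115697)), Mul(Mul(3, Pow(-320, -1), 161), Rational(-1, 51203))) = Add(Rational(484260, 115697), Mul(Mul(3, Rational(-1, 320), 161), Rational(-1, 51203))) = Add(Rational(484260, 115697), Mul(Rational(-483, 320), Rational(-1, 51203))) = Add(Rational(484260, 115697), Rational(483, 16384960)) = Rational(7934636611251, 1895690717120)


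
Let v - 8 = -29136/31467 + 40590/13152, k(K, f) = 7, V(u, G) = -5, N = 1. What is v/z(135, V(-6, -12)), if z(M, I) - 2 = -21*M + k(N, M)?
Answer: -233604485/64975075488 ≈ -0.0035953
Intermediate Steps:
z(M, I) = 9 - 21*M (z(M, I) = 2 + (-21*M + 7) = 2 + (7 - 21*M) = 9 - 21*M)
v = 233604485/22991888 (v = 8 + (-29136/31467 + 40590/13152) = 8 + (-29136*1/31467 + 40590*(1/13152)) = 8 + (-9712/10489 + 6765/2192) = 8 + 49669381/22991888 = 233604485/22991888 ≈ 10.160)
v/z(135, V(-6, -12)) = 233604485/(22991888*(9 - 21*135)) = 233604485/(22991888*(9 - 2835)) = (233604485/22991888)/(-2826) = (233604485/22991888)*(-1/2826) = -233604485/64975075488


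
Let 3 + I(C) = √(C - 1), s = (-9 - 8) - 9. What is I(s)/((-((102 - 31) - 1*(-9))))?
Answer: 3/80 - 3*I*√3/80 ≈ 0.0375 - 0.064952*I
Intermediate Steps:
s = -26 (s = -17 - 9 = -26)
I(C) = -3 + √(-1 + C) (I(C) = -3 + √(C - 1) = -3 + √(-1 + C))
I(s)/((-((102 - 31) - 1*(-9)))) = (-3 + √(-1 - 26))/((-((102 - 31) - 1*(-9)))) = (-3 + √(-27))/((-(71 + 9))) = (-3 + 3*I*√3)/((-1*80)) = (-3 + 3*I*√3)/(-80) = (-3 + 3*I*√3)*(-1/80) = 3/80 - 3*I*√3/80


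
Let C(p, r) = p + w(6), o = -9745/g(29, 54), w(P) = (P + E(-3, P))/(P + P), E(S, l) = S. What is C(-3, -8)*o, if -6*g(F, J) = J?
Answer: -107195/36 ≈ -2977.6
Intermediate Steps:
g(F, J) = -J/6
w(P) = (-3 + P)/(2*P) (w(P) = (P - 3)/(P + P) = (-3 + P)/((2*P)) = (-3 + P)*(1/(2*P)) = (-3 + P)/(2*P))
o = 9745/9 (o = -9745/((-1/6*54)) = -9745/(-9) = -9745*(-1/9) = 9745/9 ≈ 1082.8)
C(p, r) = 1/4 + p (C(p, r) = p + (1/2)*(-3 + 6)/6 = p + (1/2)*(1/6)*3 = p + 1/4 = 1/4 + p)
C(-3, -8)*o = (1/4 - 3)*(9745/9) = -11/4*9745/9 = -107195/36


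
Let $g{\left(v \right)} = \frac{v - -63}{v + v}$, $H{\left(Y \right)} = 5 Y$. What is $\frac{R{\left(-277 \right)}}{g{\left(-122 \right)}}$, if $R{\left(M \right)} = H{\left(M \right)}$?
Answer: $- \frac{337940}{59} \approx -5727.8$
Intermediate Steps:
$R{\left(M \right)} = 5 M$
$g{\left(v \right)} = \frac{63 + v}{2 v}$ ($g{\left(v \right)} = \frac{v + 63}{2 v} = \left(63 + v\right) \frac{1}{2 v} = \frac{63 + v}{2 v}$)
$\frac{R{\left(-277 \right)}}{g{\left(-122 \right)}} = \frac{5 \left(-277\right)}{\frac{1}{2} \frac{1}{-122} \left(63 - 122\right)} = - \frac{1385}{\frac{1}{2} \left(- \frac{1}{122}\right) \left(-59\right)} = - \frac{1385}{\frac{59}{244}} = \left(-1385\right) \frac{244}{59} = - \frac{337940}{59}$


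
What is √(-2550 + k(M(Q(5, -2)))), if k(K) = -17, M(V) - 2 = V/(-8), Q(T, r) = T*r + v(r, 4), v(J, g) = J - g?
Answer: I*√2567 ≈ 50.666*I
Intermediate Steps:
Q(T, r) = -4 + r + T*r (Q(T, r) = T*r + (r - 1*4) = T*r + (r - 4) = T*r + (-4 + r) = -4 + r + T*r)
M(V) = 2 - V/8 (M(V) = 2 + V/(-8) = 2 + V*(-⅛) = 2 - V/8)
√(-2550 + k(M(Q(5, -2)))) = √(-2550 - 17) = √(-2567) = I*√2567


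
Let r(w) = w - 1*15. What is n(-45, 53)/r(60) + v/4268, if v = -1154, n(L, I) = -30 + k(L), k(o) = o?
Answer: -12401/6402 ≈ -1.9370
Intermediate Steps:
n(L, I) = -30 + L
r(w) = -15 + w (r(w) = w - 15 = -15 + w)
n(-45, 53)/r(60) + v/4268 = (-30 - 45)/(-15 + 60) - 1154/4268 = -75/45 - 1154*1/4268 = -75*1/45 - 577/2134 = -5/3 - 577/2134 = -12401/6402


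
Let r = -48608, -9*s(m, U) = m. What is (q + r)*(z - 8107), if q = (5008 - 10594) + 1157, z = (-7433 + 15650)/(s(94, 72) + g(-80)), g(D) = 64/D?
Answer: 21561502869/46 ≈ 4.6873e+8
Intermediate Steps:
s(m, U) = -m/9
z = -33615/46 (z = (-7433 + 15650)/(-1/9*94 + 64/(-80)) = 8217/(-94/9 + 64*(-1/80)) = 8217/(-94/9 - 4/5) = 8217/(-506/45) = 8217*(-45/506) = -33615/46 ≈ -730.76)
q = -4429 (q = -5586 + 1157 = -4429)
(q + r)*(z - 8107) = (-4429 - 48608)*(-33615/46 - 8107) = -53037*(-406537/46) = 21561502869/46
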